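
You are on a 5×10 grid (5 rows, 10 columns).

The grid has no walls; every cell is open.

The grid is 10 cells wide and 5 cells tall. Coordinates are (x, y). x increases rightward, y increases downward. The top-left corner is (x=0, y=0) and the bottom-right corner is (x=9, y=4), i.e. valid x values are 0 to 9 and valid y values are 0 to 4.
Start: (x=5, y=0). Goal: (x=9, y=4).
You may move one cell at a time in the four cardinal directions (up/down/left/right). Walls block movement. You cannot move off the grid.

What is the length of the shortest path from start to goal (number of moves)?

BFS from (x=5, y=0) until reaching (x=9, y=4):
  Distance 0: (x=5, y=0)
  Distance 1: (x=4, y=0), (x=6, y=0), (x=5, y=1)
  Distance 2: (x=3, y=0), (x=7, y=0), (x=4, y=1), (x=6, y=1), (x=5, y=2)
  Distance 3: (x=2, y=0), (x=8, y=0), (x=3, y=1), (x=7, y=1), (x=4, y=2), (x=6, y=2), (x=5, y=3)
  Distance 4: (x=1, y=0), (x=9, y=0), (x=2, y=1), (x=8, y=1), (x=3, y=2), (x=7, y=2), (x=4, y=3), (x=6, y=3), (x=5, y=4)
  Distance 5: (x=0, y=0), (x=1, y=1), (x=9, y=1), (x=2, y=2), (x=8, y=2), (x=3, y=3), (x=7, y=3), (x=4, y=4), (x=6, y=4)
  Distance 6: (x=0, y=1), (x=1, y=2), (x=9, y=2), (x=2, y=3), (x=8, y=3), (x=3, y=4), (x=7, y=4)
  Distance 7: (x=0, y=2), (x=1, y=3), (x=9, y=3), (x=2, y=4), (x=8, y=4)
  Distance 8: (x=0, y=3), (x=1, y=4), (x=9, y=4)  <- goal reached here
One shortest path (8 moves): (x=5, y=0) -> (x=6, y=0) -> (x=7, y=0) -> (x=8, y=0) -> (x=9, y=0) -> (x=9, y=1) -> (x=9, y=2) -> (x=9, y=3) -> (x=9, y=4)

Answer: Shortest path length: 8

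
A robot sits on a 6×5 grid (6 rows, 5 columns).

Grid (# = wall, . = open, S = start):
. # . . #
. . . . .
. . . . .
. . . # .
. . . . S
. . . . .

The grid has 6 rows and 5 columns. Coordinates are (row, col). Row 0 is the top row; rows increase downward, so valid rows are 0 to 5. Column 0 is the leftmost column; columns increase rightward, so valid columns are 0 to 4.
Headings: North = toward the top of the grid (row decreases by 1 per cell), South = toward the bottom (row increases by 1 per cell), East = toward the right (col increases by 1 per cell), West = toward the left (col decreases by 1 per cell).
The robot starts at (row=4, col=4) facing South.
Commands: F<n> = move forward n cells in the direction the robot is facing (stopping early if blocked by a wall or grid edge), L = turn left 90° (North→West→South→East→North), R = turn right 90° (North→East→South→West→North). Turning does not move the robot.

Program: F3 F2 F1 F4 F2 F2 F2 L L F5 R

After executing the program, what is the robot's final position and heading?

Start: (row=4, col=4), facing South
  F3: move forward 1/3 (blocked), now at (row=5, col=4)
  F2: move forward 0/2 (blocked), now at (row=5, col=4)
  F1: move forward 0/1 (blocked), now at (row=5, col=4)
  F4: move forward 0/4 (blocked), now at (row=5, col=4)
  [×3]F2: move forward 0/2 (blocked), now at (row=5, col=4)
  L: turn left, now facing East
  L: turn left, now facing North
  F5: move forward 4/5 (blocked), now at (row=1, col=4)
  R: turn right, now facing East
Final: (row=1, col=4), facing East

Answer: Final position: (row=1, col=4), facing East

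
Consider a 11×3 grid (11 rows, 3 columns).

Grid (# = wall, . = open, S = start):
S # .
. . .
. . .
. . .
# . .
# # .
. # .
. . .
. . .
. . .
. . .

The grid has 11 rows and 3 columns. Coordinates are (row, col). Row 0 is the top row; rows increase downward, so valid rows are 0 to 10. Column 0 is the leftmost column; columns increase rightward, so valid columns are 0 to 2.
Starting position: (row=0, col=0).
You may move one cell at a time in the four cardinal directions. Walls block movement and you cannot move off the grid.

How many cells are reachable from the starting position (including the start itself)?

Answer: Reachable cells: 28

Derivation:
BFS flood-fill from (row=0, col=0):
  Distance 0: (row=0, col=0)
  Distance 1: (row=1, col=0)
  Distance 2: (row=1, col=1), (row=2, col=0)
  Distance 3: (row=1, col=2), (row=2, col=1), (row=3, col=0)
  Distance 4: (row=0, col=2), (row=2, col=2), (row=3, col=1)
  Distance 5: (row=3, col=2), (row=4, col=1)
  Distance 6: (row=4, col=2)
  Distance 7: (row=5, col=2)
  Distance 8: (row=6, col=2)
  Distance 9: (row=7, col=2)
  Distance 10: (row=7, col=1), (row=8, col=2)
  Distance 11: (row=7, col=0), (row=8, col=1), (row=9, col=2)
  Distance 12: (row=6, col=0), (row=8, col=0), (row=9, col=1), (row=10, col=2)
  Distance 13: (row=9, col=0), (row=10, col=1)
  Distance 14: (row=10, col=0)
Total reachable: 28 (grid has 28 open cells total)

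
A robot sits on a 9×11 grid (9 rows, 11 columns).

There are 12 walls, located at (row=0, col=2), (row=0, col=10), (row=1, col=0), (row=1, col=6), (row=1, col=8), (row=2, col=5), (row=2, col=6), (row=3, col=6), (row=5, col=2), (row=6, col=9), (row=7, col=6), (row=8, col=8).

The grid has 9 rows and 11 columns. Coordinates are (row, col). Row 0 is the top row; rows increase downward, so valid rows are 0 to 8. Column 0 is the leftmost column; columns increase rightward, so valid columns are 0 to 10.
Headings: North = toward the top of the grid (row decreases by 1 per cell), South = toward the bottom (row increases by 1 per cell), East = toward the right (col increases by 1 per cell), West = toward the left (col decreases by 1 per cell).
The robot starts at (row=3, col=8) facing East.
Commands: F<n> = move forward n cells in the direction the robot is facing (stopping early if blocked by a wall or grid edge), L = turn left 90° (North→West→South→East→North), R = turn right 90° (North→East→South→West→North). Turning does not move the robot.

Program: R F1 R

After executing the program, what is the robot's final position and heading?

Start: (row=3, col=8), facing East
  R: turn right, now facing South
  F1: move forward 1, now at (row=4, col=8)
  R: turn right, now facing West
Final: (row=4, col=8), facing West

Answer: Final position: (row=4, col=8), facing West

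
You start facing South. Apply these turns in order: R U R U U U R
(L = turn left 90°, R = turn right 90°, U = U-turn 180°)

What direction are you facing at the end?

Start: South
  R (right (90° clockwise)) -> West
  U (U-turn (180°)) -> East
  R (right (90° clockwise)) -> South
  U (U-turn (180°)) -> North
  U (U-turn (180°)) -> South
  U (U-turn (180°)) -> North
  R (right (90° clockwise)) -> East
Final: East

Answer: Final heading: East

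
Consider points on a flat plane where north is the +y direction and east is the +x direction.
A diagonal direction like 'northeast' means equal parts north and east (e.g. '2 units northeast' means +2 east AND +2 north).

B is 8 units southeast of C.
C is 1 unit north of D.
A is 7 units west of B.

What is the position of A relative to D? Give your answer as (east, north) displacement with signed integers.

Place D at the origin (east=0, north=0).
  C is 1 unit north of D: delta (east=+0, north=+1); C at (east=0, north=1).
  B is 8 units southeast of C: delta (east=+8, north=-8); B at (east=8, north=-7).
  A is 7 units west of B: delta (east=-7, north=+0); A at (east=1, north=-7).
Therefore A relative to D: (east=1, north=-7).

Answer: A is at (east=1, north=-7) relative to D.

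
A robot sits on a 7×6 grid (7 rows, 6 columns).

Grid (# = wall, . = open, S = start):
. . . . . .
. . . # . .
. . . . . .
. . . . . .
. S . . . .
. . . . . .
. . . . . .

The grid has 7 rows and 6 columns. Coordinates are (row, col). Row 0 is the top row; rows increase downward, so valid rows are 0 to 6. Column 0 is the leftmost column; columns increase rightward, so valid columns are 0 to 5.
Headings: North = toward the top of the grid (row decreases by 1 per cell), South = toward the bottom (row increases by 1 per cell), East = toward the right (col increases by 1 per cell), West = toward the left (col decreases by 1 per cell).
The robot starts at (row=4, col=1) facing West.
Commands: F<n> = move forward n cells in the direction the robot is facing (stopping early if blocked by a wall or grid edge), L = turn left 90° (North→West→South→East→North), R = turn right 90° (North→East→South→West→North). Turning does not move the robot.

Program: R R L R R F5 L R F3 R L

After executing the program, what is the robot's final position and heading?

Start: (row=4, col=1), facing West
  R: turn right, now facing North
  R: turn right, now facing East
  L: turn left, now facing North
  R: turn right, now facing East
  R: turn right, now facing South
  F5: move forward 2/5 (blocked), now at (row=6, col=1)
  L: turn left, now facing East
  R: turn right, now facing South
  F3: move forward 0/3 (blocked), now at (row=6, col=1)
  R: turn right, now facing West
  L: turn left, now facing South
Final: (row=6, col=1), facing South

Answer: Final position: (row=6, col=1), facing South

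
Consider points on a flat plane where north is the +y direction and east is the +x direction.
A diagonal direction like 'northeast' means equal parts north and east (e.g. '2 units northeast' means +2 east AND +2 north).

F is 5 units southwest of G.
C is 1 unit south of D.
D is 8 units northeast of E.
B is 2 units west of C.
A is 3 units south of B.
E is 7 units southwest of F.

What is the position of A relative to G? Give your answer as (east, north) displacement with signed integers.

Answer: A is at (east=-6, north=-8) relative to G.

Derivation:
Place G at the origin (east=0, north=0).
  F is 5 units southwest of G: delta (east=-5, north=-5); F at (east=-5, north=-5).
  E is 7 units southwest of F: delta (east=-7, north=-7); E at (east=-12, north=-12).
  D is 8 units northeast of E: delta (east=+8, north=+8); D at (east=-4, north=-4).
  C is 1 unit south of D: delta (east=+0, north=-1); C at (east=-4, north=-5).
  B is 2 units west of C: delta (east=-2, north=+0); B at (east=-6, north=-5).
  A is 3 units south of B: delta (east=+0, north=-3); A at (east=-6, north=-8).
Therefore A relative to G: (east=-6, north=-8).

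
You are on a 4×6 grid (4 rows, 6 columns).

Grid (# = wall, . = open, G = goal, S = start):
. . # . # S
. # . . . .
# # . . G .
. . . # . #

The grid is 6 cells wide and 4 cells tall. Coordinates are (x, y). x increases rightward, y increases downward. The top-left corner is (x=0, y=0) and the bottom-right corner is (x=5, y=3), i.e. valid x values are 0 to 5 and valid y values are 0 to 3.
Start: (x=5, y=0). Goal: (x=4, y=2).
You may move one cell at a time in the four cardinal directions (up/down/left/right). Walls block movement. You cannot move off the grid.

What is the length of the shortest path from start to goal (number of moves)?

BFS from (x=5, y=0) until reaching (x=4, y=2):
  Distance 0: (x=5, y=0)
  Distance 1: (x=5, y=1)
  Distance 2: (x=4, y=1), (x=5, y=2)
  Distance 3: (x=3, y=1), (x=4, y=2)  <- goal reached here
One shortest path (3 moves): (x=5, y=0) -> (x=5, y=1) -> (x=4, y=1) -> (x=4, y=2)

Answer: Shortest path length: 3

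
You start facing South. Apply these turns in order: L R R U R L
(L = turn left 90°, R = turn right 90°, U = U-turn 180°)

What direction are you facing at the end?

Start: South
  L (left (90° counter-clockwise)) -> East
  R (right (90° clockwise)) -> South
  R (right (90° clockwise)) -> West
  U (U-turn (180°)) -> East
  R (right (90° clockwise)) -> South
  L (left (90° counter-clockwise)) -> East
Final: East

Answer: Final heading: East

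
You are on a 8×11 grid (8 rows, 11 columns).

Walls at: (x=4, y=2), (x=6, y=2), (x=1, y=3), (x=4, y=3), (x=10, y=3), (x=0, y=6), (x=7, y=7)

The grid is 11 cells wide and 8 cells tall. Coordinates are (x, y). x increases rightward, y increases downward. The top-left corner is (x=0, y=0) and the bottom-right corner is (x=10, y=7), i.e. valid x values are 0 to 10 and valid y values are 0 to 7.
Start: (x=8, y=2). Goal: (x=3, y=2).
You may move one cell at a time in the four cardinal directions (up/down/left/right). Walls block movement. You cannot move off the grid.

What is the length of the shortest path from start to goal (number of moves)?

BFS from (x=8, y=2) until reaching (x=3, y=2):
  Distance 0: (x=8, y=2)
  Distance 1: (x=8, y=1), (x=7, y=2), (x=9, y=2), (x=8, y=3)
  Distance 2: (x=8, y=0), (x=7, y=1), (x=9, y=1), (x=10, y=2), (x=7, y=3), (x=9, y=3), (x=8, y=4)
  Distance 3: (x=7, y=0), (x=9, y=0), (x=6, y=1), (x=10, y=1), (x=6, y=3), (x=7, y=4), (x=9, y=4), (x=8, y=5)
  Distance 4: (x=6, y=0), (x=10, y=0), (x=5, y=1), (x=5, y=3), (x=6, y=4), (x=10, y=4), (x=7, y=5), (x=9, y=5), (x=8, y=6)
  Distance 5: (x=5, y=0), (x=4, y=1), (x=5, y=2), (x=5, y=4), (x=6, y=5), (x=10, y=5), (x=7, y=6), (x=9, y=6), (x=8, y=7)
  Distance 6: (x=4, y=0), (x=3, y=1), (x=4, y=4), (x=5, y=5), (x=6, y=6), (x=10, y=6), (x=9, y=7)
  Distance 7: (x=3, y=0), (x=2, y=1), (x=3, y=2), (x=3, y=4), (x=4, y=5), (x=5, y=6), (x=6, y=7), (x=10, y=7)  <- goal reached here
One shortest path (7 moves): (x=8, y=2) -> (x=7, y=2) -> (x=7, y=1) -> (x=6, y=1) -> (x=5, y=1) -> (x=4, y=1) -> (x=3, y=1) -> (x=3, y=2)

Answer: Shortest path length: 7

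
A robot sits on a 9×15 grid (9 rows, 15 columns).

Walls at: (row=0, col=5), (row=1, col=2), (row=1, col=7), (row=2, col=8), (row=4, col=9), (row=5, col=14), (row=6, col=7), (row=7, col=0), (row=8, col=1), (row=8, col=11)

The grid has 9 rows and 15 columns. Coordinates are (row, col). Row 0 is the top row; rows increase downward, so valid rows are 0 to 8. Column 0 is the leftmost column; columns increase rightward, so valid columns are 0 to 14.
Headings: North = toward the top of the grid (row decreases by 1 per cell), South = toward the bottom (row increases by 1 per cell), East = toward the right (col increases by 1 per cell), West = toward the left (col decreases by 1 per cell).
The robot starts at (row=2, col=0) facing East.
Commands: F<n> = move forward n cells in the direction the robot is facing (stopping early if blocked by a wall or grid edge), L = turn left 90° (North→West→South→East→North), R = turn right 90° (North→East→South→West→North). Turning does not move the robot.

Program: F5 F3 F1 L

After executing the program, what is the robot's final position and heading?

Answer: Final position: (row=2, col=7), facing North

Derivation:
Start: (row=2, col=0), facing East
  F5: move forward 5, now at (row=2, col=5)
  F3: move forward 2/3 (blocked), now at (row=2, col=7)
  F1: move forward 0/1 (blocked), now at (row=2, col=7)
  L: turn left, now facing North
Final: (row=2, col=7), facing North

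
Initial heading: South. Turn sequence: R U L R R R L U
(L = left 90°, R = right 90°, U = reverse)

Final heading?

Answer: Final heading: North

Derivation:
Start: South
  R (right (90° clockwise)) -> West
  U (U-turn (180°)) -> East
  L (left (90° counter-clockwise)) -> North
  R (right (90° clockwise)) -> East
  R (right (90° clockwise)) -> South
  R (right (90° clockwise)) -> West
  L (left (90° counter-clockwise)) -> South
  U (U-turn (180°)) -> North
Final: North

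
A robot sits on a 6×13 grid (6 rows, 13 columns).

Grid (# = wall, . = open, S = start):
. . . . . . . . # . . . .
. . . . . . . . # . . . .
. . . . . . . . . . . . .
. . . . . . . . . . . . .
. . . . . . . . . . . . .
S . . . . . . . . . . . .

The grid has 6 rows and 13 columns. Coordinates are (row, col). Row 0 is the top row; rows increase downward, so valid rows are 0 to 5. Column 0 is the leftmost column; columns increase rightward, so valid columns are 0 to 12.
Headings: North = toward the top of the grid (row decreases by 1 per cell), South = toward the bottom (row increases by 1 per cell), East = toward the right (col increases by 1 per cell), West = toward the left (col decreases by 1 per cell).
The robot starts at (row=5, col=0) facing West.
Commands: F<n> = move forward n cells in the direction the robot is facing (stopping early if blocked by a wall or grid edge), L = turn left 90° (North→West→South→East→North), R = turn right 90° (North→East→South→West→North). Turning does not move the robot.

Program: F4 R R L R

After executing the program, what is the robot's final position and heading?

Start: (row=5, col=0), facing West
  F4: move forward 0/4 (blocked), now at (row=5, col=0)
  R: turn right, now facing North
  R: turn right, now facing East
  L: turn left, now facing North
  R: turn right, now facing East
Final: (row=5, col=0), facing East

Answer: Final position: (row=5, col=0), facing East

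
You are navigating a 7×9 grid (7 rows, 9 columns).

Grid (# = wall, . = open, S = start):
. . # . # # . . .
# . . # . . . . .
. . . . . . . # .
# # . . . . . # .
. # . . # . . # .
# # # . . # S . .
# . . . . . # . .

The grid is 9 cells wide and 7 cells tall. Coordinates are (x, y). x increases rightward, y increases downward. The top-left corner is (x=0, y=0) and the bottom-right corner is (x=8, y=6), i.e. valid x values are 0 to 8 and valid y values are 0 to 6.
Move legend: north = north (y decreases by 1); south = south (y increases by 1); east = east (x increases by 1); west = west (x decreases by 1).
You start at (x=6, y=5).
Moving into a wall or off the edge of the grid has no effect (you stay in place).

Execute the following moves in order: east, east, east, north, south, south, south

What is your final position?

Answer: Final position: (x=8, y=6)

Derivation:
Start: (x=6, y=5)
  east (east): (x=6, y=5) -> (x=7, y=5)
  east (east): (x=7, y=5) -> (x=8, y=5)
  east (east): blocked, stay at (x=8, y=5)
  north (north): (x=8, y=5) -> (x=8, y=4)
  south (south): (x=8, y=4) -> (x=8, y=5)
  south (south): (x=8, y=5) -> (x=8, y=6)
  south (south): blocked, stay at (x=8, y=6)
Final: (x=8, y=6)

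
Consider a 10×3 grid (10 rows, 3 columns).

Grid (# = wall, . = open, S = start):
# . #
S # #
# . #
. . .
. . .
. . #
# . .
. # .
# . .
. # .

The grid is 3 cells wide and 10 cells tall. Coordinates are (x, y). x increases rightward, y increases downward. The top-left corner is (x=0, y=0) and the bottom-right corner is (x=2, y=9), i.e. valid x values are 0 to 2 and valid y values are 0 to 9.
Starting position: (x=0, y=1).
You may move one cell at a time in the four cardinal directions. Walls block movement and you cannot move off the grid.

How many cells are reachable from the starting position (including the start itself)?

BFS flood-fill from (x=0, y=1):
  Distance 0: (x=0, y=1)
Total reachable: 1 (grid has 19 open cells total)

Answer: Reachable cells: 1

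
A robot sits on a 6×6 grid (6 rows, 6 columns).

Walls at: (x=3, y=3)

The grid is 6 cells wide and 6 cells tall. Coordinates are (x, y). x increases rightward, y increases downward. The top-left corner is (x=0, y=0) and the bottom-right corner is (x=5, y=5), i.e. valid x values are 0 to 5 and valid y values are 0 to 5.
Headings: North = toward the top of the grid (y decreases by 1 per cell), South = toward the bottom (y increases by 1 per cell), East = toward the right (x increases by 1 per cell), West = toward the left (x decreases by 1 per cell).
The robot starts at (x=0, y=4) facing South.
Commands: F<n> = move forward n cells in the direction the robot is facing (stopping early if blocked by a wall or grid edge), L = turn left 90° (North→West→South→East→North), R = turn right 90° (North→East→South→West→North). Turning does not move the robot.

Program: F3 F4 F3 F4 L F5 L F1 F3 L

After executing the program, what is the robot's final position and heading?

Start: (x=0, y=4), facing South
  F3: move forward 1/3 (blocked), now at (x=0, y=5)
  F4: move forward 0/4 (blocked), now at (x=0, y=5)
  F3: move forward 0/3 (blocked), now at (x=0, y=5)
  F4: move forward 0/4 (blocked), now at (x=0, y=5)
  L: turn left, now facing East
  F5: move forward 5, now at (x=5, y=5)
  L: turn left, now facing North
  F1: move forward 1, now at (x=5, y=4)
  F3: move forward 3, now at (x=5, y=1)
  L: turn left, now facing West
Final: (x=5, y=1), facing West

Answer: Final position: (x=5, y=1), facing West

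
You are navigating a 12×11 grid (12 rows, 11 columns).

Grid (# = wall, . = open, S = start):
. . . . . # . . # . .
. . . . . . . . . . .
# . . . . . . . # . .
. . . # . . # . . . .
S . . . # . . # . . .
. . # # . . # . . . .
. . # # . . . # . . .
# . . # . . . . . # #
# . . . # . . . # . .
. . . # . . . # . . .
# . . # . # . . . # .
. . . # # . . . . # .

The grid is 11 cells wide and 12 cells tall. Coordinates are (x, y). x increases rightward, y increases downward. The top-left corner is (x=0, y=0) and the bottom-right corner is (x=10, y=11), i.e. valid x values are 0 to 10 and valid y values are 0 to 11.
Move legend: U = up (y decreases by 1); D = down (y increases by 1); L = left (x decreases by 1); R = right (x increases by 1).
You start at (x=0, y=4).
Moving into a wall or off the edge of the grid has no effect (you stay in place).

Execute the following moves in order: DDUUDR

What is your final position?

Answer: Final position: (x=1, y=5)

Derivation:
Start: (x=0, y=4)
  D (down): (x=0, y=4) -> (x=0, y=5)
  D (down): (x=0, y=5) -> (x=0, y=6)
  U (up): (x=0, y=6) -> (x=0, y=5)
  U (up): (x=0, y=5) -> (x=0, y=4)
  D (down): (x=0, y=4) -> (x=0, y=5)
  R (right): (x=0, y=5) -> (x=1, y=5)
Final: (x=1, y=5)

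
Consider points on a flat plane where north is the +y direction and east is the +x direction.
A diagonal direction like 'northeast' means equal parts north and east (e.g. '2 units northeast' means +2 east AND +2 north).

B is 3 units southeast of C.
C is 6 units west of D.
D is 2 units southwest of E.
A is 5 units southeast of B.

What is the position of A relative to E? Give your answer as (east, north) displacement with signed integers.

Place E at the origin (east=0, north=0).
  D is 2 units southwest of E: delta (east=-2, north=-2); D at (east=-2, north=-2).
  C is 6 units west of D: delta (east=-6, north=+0); C at (east=-8, north=-2).
  B is 3 units southeast of C: delta (east=+3, north=-3); B at (east=-5, north=-5).
  A is 5 units southeast of B: delta (east=+5, north=-5); A at (east=0, north=-10).
Therefore A relative to E: (east=0, north=-10).

Answer: A is at (east=0, north=-10) relative to E.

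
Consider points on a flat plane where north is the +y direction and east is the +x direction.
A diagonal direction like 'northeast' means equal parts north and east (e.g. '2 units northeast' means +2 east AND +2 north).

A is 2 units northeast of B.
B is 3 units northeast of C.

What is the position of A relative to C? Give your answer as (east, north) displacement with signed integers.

Place C at the origin (east=0, north=0).
  B is 3 units northeast of C: delta (east=+3, north=+3); B at (east=3, north=3).
  A is 2 units northeast of B: delta (east=+2, north=+2); A at (east=5, north=5).
Therefore A relative to C: (east=5, north=5).

Answer: A is at (east=5, north=5) relative to C.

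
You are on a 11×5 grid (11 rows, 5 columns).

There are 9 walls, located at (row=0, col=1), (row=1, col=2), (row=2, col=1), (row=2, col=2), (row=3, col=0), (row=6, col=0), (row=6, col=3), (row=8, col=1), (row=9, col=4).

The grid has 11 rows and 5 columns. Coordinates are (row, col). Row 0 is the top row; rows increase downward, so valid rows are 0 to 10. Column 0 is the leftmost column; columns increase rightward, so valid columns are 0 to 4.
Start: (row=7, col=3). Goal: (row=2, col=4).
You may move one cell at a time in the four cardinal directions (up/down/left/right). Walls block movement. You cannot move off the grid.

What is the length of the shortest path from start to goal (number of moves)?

Answer: Shortest path length: 6

Derivation:
BFS from (row=7, col=3) until reaching (row=2, col=4):
  Distance 0: (row=7, col=3)
  Distance 1: (row=7, col=2), (row=7, col=4), (row=8, col=3)
  Distance 2: (row=6, col=2), (row=6, col=4), (row=7, col=1), (row=8, col=2), (row=8, col=4), (row=9, col=3)
  Distance 3: (row=5, col=2), (row=5, col=4), (row=6, col=1), (row=7, col=0), (row=9, col=2), (row=10, col=3)
  Distance 4: (row=4, col=2), (row=4, col=4), (row=5, col=1), (row=5, col=3), (row=8, col=0), (row=9, col=1), (row=10, col=2), (row=10, col=4)
  Distance 5: (row=3, col=2), (row=3, col=4), (row=4, col=1), (row=4, col=3), (row=5, col=0), (row=9, col=0), (row=10, col=1)
  Distance 6: (row=2, col=4), (row=3, col=1), (row=3, col=3), (row=4, col=0), (row=10, col=0)  <- goal reached here
One shortest path (6 moves): (row=7, col=3) -> (row=7, col=4) -> (row=6, col=4) -> (row=5, col=4) -> (row=4, col=4) -> (row=3, col=4) -> (row=2, col=4)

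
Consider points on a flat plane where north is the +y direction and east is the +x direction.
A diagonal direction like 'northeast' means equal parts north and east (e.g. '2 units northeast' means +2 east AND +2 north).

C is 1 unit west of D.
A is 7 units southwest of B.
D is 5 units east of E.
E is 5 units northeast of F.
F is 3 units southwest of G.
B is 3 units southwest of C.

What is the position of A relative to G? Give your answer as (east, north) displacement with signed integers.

Place G at the origin (east=0, north=0).
  F is 3 units southwest of G: delta (east=-3, north=-3); F at (east=-3, north=-3).
  E is 5 units northeast of F: delta (east=+5, north=+5); E at (east=2, north=2).
  D is 5 units east of E: delta (east=+5, north=+0); D at (east=7, north=2).
  C is 1 unit west of D: delta (east=-1, north=+0); C at (east=6, north=2).
  B is 3 units southwest of C: delta (east=-3, north=-3); B at (east=3, north=-1).
  A is 7 units southwest of B: delta (east=-7, north=-7); A at (east=-4, north=-8).
Therefore A relative to G: (east=-4, north=-8).

Answer: A is at (east=-4, north=-8) relative to G.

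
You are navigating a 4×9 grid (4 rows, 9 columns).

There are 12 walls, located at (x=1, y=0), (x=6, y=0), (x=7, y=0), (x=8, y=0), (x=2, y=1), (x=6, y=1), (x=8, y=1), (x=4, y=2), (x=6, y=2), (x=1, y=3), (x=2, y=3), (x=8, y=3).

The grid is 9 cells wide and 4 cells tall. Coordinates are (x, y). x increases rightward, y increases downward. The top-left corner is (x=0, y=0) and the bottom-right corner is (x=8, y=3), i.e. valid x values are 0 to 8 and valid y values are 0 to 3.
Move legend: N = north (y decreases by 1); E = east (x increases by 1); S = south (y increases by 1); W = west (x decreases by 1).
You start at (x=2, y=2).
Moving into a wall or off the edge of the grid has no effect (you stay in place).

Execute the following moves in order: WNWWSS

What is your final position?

Start: (x=2, y=2)
  W (west): (x=2, y=2) -> (x=1, y=2)
  N (north): (x=1, y=2) -> (x=1, y=1)
  W (west): (x=1, y=1) -> (x=0, y=1)
  W (west): blocked, stay at (x=0, y=1)
  S (south): (x=0, y=1) -> (x=0, y=2)
  S (south): (x=0, y=2) -> (x=0, y=3)
Final: (x=0, y=3)

Answer: Final position: (x=0, y=3)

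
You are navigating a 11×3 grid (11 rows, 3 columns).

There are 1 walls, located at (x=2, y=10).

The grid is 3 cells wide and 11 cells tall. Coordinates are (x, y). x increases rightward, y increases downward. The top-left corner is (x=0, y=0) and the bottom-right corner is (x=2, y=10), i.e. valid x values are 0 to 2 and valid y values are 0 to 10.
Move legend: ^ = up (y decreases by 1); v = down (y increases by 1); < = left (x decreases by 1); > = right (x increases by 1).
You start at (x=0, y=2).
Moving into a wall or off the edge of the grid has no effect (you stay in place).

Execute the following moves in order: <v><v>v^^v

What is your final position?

Answer: Final position: (x=1, y=4)

Derivation:
Start: (x=0, y=2)
  < (left): blocked, stay at (x=0, y=2)
  v (down): (x=0, y=2) -> (x=0, y=3)
  > (right): (x=0, y=3) -> (x=1, y=3)
  < (left): (x=1, y=3) -> (x=0, y=3)
  v (down): (x=0, y=3) -> (x=0, y=4)
  > (right): (x=0, y=4) -> (x=1, y=4)
  v (down): (x=1, y=4) -> (x=1, y=5)
  ^ (up): (x=1, y=5) -> (x=1, y=4)
  ^ (up): (x=1, y=4) -> (x=1, y=3)
  v (down): (x=1, y=3) -> (x=1, y=4)
Final: (x=1, y=4)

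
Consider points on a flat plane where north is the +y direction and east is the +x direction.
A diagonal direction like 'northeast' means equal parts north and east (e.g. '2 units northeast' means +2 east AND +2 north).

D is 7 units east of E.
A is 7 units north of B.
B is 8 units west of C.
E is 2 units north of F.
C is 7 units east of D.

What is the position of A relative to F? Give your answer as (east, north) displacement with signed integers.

Answer: A is at (east=6, north=9) relative to F.

Derivation:
Place F at the origin (east=0, north=0).
  E is 2 units north of F: delta (east=+0, north=+2); E at (east=0, north=2).
  D is 7 units east of E: delta (east=+7, north=+0); D at (east=7, north=2).
  C is 7 units east of D: delta (east=+7, north=+0); C at (east=14, north=2).
  B is 8 units west of C: delta (east=-8, north=+0); B at (east=6, north=2).
  A is 7 units north of B: delta (east=+0, north=+7); A at (east=6, north=9).
Therefore A relative to F: (east=6, north=9).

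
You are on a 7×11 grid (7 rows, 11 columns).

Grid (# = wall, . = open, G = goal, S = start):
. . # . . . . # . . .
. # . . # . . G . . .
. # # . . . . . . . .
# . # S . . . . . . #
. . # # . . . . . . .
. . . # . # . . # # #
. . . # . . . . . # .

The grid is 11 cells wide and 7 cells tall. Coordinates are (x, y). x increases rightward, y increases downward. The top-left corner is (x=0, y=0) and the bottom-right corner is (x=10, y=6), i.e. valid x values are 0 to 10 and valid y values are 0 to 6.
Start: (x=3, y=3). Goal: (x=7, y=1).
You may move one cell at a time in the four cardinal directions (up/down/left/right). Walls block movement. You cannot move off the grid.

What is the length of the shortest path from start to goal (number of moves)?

BFS from (x=3, y=3) until reaching (x=7, y=1):
  Distance 0: (x=3, y=3)
  Distance 1: (x=3, y=2), (x=4, y=3)
  Distance 2: (x=3, y=1), (x=4, y=2), (x=5, y=3), (x=4, y=4)
  Distance 3: (x=3, y=0), (x=2, y=1), (x=5, y=2), (x=6, y=3), (x=5, y=4), (x=4, y=5)
  Distance 4: (x=4, y=0), (x=5, y=1), (x=6, y=2), (x=7, y=3), (x=6, y=4), (x=4, y=6)
  Distance 5: (x=5, y=0), (x=6, y=1), (x=7, y=2), (x=8, y=3), (x=7, y=4), (x=6, y=5), (x=5, y=6)
  Distance 6: (x=6, y=0), (x=7, y=1), (x=8, y=2), (x=9, y=3), (x=8, y=4), (x=7, y=5), (x=6, y=6)  <- goal reached here
One shortest path (6 moves): (x=3, y=3) -> (x=4, y=3) -> (x=5, y=3) -> (x=6, y=3) -> (x=7, y=3) -> (x=7, y=2) -> (x=7, y=1)

Answer: Shortest path length: 6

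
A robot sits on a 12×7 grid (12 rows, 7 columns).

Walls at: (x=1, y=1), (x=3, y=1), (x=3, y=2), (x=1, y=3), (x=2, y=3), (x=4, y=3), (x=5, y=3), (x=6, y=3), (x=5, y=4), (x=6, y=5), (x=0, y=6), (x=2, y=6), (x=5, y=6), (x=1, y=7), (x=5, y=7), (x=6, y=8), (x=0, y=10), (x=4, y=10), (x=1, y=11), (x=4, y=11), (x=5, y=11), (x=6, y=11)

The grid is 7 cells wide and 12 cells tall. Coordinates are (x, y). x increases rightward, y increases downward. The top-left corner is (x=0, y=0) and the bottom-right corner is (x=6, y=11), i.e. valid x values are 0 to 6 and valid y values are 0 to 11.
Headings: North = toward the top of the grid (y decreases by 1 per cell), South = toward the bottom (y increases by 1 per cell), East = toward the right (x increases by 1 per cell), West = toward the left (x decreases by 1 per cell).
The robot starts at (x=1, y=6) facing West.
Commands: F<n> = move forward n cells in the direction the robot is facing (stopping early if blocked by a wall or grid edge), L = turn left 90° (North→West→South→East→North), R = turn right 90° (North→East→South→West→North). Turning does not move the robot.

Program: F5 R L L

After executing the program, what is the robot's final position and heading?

Answer: Final position: (x=1, y=6), facing South

Derivation:
Start: (x=1, y=6), facing West
  F5: move forward 0/5 (blocked), now at (x=1, y=6)
  R: turn right, now facing North
  L: turn left, now facing West
  L: turn left, now facing South
Final: (x=1, y=6), facing South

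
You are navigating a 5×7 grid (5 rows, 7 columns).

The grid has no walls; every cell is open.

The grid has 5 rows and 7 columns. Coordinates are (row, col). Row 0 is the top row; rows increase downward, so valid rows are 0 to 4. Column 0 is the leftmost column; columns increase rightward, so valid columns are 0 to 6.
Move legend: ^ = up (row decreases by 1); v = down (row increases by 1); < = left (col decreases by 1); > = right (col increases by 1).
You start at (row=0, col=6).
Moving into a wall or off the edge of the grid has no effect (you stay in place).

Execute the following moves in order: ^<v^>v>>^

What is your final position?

Start: (row=0, col=6)
  ^ (up): blocked, stay at (row=0, col=6)
  < (left): (row=0, col=6) -> (row=0, col=5)
  v (down): (row=0, col=5) -> (row=1, col=5)
  ^ (up): (row=1, col=5) -> (row=0, col=5)
  > (right): (row=0, col=5) -> (row=0, col=6)
  v (down): (row=0, col=6) -> (row=1, col=6)
  > (right): blocked, stay at (row=1, col=6)
  > (right): blocked, stay at (row=1, col=6)
  ^ (up): (row=1, col=6) -> (row=0, col=6)
Final: (row=0, col=6)

Answer: Final position: (row=0, col=6)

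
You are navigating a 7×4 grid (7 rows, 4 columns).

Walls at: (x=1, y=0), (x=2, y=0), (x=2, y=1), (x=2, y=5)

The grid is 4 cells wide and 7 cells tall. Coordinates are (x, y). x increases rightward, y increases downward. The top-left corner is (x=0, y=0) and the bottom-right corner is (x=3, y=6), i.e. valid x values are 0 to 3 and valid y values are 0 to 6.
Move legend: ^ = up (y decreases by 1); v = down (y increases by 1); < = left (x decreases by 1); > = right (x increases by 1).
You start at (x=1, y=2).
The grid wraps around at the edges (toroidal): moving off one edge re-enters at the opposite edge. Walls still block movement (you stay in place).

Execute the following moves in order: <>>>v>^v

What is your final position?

Answer: Final position: (x=0, y=3)

Derivation:
Start: (x=1, y=2)
  < (left): (x=1, y=2) -> (x=0, y=2)
  > (right): (x=0, y=2) -> (x=1, y=2)
  > (right): (x=1, y=2) -> (x=2, y=2)
  > (right): (x=2, y=2) -> (x=3, y=2)
  v (down): (x=3, y=2) -> (x=3, y=3)
  > (right): (x=3, y=3) -> (x=0, y=3)
  ^ (up): (x=0, y=3) -> (x=0, y=2)
  v (down): (x=0, y=2) -> (x=0, y=3)
Final: (x=0, y=3)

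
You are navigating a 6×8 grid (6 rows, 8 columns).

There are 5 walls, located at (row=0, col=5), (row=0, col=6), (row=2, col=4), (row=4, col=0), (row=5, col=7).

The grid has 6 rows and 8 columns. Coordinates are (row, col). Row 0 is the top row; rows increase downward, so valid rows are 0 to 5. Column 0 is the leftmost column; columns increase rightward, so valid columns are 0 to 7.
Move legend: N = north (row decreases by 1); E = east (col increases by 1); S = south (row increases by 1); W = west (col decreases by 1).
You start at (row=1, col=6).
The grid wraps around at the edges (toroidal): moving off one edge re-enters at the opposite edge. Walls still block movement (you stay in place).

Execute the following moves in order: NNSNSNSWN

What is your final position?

Answer: Final position: (row=1, col=5)

Derivation:
Start: (row=1, col=6)
  N (north): blocked, stay at (row=1, col=6)
  N (north): blocked, stay at (row=1, col=6)
  S (south): (row=1, col=6) -> (row=2, col=6)
  N (north): (row=2, col=6) -> (row=1, col=6)
  S (south): (row=1, col=6) -> (row=2, col=6)
  N (north): (row=2, col=6) -> (row=1, col=6)
  S (south): (row=1, col=6) -> (row=2, col=6)
  W (west): (row=2, col=6) -> (row=2, col=5)
  N (north): (row=2, col=5) -> (row=1, col=5)
Final: (row=1, col=5)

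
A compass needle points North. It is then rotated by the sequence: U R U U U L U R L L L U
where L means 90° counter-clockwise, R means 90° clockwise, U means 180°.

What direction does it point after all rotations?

Start: North
  U (U-turn (180°)) -> South
  R (right (90° clockwise)) -> West
  U (U-turn (180°)) -> East
  U (U-turn (180°)) -> West
  U (U-turn (180°)) -> East
  L (left (90° counter-clockwise)) -> North
  U (U-turn (180°)) -> South
  R (right (90° clockwise)) -> West
  L (left (90° counter-clockwise)) -> South
  L (left (90° counter-clockwise)) -> East
  L (left (90° counter-clockwise)) -> North
  U (U-turn (180°)) -> South
Final: South

Answer: Final heading: South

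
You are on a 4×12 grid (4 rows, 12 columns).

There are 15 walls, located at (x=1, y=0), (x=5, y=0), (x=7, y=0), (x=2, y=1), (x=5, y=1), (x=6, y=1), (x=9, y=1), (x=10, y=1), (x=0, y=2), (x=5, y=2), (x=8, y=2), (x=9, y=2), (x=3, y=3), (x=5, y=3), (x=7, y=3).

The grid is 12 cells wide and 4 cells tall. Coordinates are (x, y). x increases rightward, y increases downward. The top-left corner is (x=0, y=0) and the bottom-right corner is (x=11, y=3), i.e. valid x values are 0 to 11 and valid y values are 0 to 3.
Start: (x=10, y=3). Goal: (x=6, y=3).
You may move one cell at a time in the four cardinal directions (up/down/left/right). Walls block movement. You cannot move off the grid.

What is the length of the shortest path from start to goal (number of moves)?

Answer: Shortest path length: 12

Derivation:
BFS from (x=10, y=3) until reaching (x=6, y=3):
  Distance 0: (x=10, y=3)
  Distance 1: (x=10, y=2), (x=9, y=3), (x=11, y=3)
  Distance 2: (x=11, y=2), (x=8, y=3)
  Distance 3: (x=11, y=1)
  Distance 4: (x=11, y=0)
  Distance 5: (x=10, y=0)
  Distance 6: (x=9, y=0)
  Distance 7: (x=8, y=0)
  Distance 8: (x=8, y=1)
  Distance 9: (x=7, y=1)
  Distance 10: (x=7, y=2)
  Distance 11: (x=6, y=2)
  Distance 12: (x=6, y=3)  <- goal reached here
One shortest path (12 moves): (x=10, y=3) -> (x=11, y=3) -> (x=11, y=2) -> (x=11, y=1) -> (x=11, y=0) -> (x=10, y=0) -> (x=9, y=0) -> (x=8, y=0) -> (x=8, y=1) -> (x=7, y=1) -> (x=7, y=2) -> (x=6, y=2) -> (x=6, y=3)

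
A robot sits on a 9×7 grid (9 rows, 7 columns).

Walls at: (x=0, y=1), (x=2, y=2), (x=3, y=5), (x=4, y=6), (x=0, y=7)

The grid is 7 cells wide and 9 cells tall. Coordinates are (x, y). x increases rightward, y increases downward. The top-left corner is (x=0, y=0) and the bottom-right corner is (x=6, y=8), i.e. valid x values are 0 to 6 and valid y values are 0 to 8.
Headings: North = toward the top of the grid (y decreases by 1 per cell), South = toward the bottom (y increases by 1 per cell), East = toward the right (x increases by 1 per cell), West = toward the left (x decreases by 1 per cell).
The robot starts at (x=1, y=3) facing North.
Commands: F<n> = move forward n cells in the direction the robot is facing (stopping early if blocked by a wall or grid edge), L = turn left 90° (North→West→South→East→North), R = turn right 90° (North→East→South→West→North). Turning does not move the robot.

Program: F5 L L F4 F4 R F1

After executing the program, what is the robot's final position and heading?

Start: (x=1, y=3), facing North
  F5: move forward 3/5 (blocked), now at (x=1, y=0)
  L: turn left, now facing West
  L: turn left, now facing South
  F4: move forward 4, now at (x=1, y=4)
  F4: move forward 4, now at (x=1, y=8)
  R: turn right, now facing West
  F1: move forward 1, now at (x=0, y=8)
Final: (x=0, y=8), facing West

Answer: Final position: (x=0, y=8), facing West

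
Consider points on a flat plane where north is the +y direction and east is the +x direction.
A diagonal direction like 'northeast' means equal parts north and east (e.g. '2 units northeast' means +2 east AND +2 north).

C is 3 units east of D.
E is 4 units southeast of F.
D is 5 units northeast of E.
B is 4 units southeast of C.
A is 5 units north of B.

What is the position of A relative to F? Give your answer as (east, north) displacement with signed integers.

Place F at the origin (east=0, north=0).
  E is 4 units southeast of F: delta (east=+4, north=-4); E at (east=4, north=-4).
  D is 5 units northeast of E: delta (east=+5, north=+5); D at (east=9, north=1).
  C is 3 units east of D: delta (east=+3, north=+0); C at (east=12, north=1).
  B is 4 units southeast of C: delta (east=+4, north=-4); B at (east=16, north=-3).
  A is 5 units north of B: delta (east=+0, north=+5); A at (east=16, north=2).
Therefore A relative to F: (east=16, north=2).

Answer: A is at (east=16, north=2) relative to F.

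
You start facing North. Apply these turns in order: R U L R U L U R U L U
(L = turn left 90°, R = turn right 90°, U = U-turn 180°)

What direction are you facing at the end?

Answer: Final heading: South

Derivation:
Start: North
  R (right (90° clockwise)) -> East
  U (U-turn (180°)) -> West
  L (left (90° counter-clockwise)) -> South
  R (right (90° clockwise)) -> West
  U (U-turn (180°)) -> East
  L (left (90° counter-clockwise)) -> North
  U (U-turn (180°)) -> South
  R (right (90° clockwise)) -> West
  U (U-turn (180°)) -> East
  L (left (90° counter-clockwise)) -> North
  U (U-turn (180°)) -> South
Final: South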